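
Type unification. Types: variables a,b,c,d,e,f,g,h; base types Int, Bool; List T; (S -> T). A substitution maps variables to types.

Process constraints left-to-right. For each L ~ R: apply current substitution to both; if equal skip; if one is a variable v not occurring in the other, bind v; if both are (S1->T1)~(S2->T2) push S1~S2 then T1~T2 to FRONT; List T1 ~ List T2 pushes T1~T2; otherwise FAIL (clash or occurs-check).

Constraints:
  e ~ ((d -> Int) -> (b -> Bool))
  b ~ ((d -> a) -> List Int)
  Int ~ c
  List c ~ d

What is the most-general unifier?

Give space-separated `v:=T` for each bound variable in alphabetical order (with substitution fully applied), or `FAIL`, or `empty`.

step 1: unify e ~ ((d -> Int) -> (b -> Bool))  [subst: {-} | 3 pending]
  bind e := ((d -> Int) -> (b -> Bool))
step 2: unify b ~ ((d -> a) -> List Int)  [subst: {e:=((d -> Int) -> (b -> Bool))} | 2 pending]
  bind b := ((d -> a) -> List Int)
step 3: unify Int ~ c  [subst: {e:=((d -> Int) -> (b -> Bool)), b:=((d -> a) -> List Int)} | 1 pending]
  bind c := Int
step 4: unify List Int ~ d  [subst: {e:=((d -> Int) -> (b -> Bool)), b:=((d -> a) -> List Int), c:=Int} | 0 pending]
  bind d := List Int

Answer: b:=((List Int -> a) -> List Int) c:=Int d:=List Int e:=((List Int -> Int) -> (((List Int -> a) -> List Int) -> Bool))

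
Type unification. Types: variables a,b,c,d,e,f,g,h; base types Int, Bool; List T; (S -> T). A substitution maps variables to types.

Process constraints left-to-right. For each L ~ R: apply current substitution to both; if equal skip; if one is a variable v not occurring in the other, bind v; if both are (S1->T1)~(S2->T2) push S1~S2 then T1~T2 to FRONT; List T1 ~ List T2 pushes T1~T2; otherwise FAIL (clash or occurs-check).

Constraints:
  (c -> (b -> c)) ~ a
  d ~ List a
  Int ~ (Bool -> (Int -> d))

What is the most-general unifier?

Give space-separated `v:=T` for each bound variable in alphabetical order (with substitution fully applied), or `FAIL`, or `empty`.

step 1: unify (c -> (b -> c)) ~ a  [subst: {-} | 2 pending]
  bind a := (c -> (b -> c))
step 2: unify d ~ List (c -> (b -> c))  [subst: {a:=(c -> (b -> c))} | 1 pending]
  bind d := List (c -> (b -> c))
step 3: unify Int ~ (Bool -> (Int -> List (c -> (b -> c))))  [subst: {a:=(c -> (b -> c)), d:=List (c -> (b -> c))} | 0 pending]
  clash: Int vs (Bool -> (Int -> List (c -> (b -> c))))

Answer: FAIL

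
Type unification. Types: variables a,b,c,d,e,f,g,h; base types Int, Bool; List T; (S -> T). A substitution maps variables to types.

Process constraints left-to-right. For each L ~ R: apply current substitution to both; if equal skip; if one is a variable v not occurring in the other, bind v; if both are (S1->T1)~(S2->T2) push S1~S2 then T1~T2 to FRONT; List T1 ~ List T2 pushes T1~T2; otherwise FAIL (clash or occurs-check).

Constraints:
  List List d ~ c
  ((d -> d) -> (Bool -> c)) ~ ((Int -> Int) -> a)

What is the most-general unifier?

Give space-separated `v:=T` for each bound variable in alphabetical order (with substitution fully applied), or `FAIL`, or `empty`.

step 1: unify List List d ~ c  [subst: {-} | 1 pending]
  bind c := List List d
step 2: unify ((d -> d) -> (Bool -> List List d)) ~ ((Int -> Int) -> a)  [subst: {c:=List List d} | 0 pending]
  -> decompose arrow: push (d -> d)~(Int -> Int), (Bool -> List List d)~a
step 3: unify (d -> d) ~ (Int -> Int)  [subst: {c:=List List d} | 1 pending]
  -> decompose arrow: push d~Int, d~Int
step 4: unify d ~ Int  [subst: {c:=List List d} | 2 pending]
  bind d := Int
step 5: unify Int ~ Int  [subst: {c:=List List d, d:=Int} | 1 pending]
  -> identical, skip
step 6: unify (Bool -> List List Int) ~ a  [subst: {c:=List List d, d:=Int} | 0 pending]
  bind a := (Bool -> List List Int)

Answer: a:=(Bool -> List List Int) c:=List List Int d:=Int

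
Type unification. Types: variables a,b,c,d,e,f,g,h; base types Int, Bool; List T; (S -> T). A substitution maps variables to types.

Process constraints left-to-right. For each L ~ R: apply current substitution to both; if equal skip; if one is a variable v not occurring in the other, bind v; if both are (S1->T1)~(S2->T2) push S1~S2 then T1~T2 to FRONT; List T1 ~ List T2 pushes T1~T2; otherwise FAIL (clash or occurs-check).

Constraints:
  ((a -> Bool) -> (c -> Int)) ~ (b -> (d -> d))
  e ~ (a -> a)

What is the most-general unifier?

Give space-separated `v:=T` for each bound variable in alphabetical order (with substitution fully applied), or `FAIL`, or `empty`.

Answer: b:=(a -> Bool) c:=Int d:=Int e:=(a -> a)

Derivation:
step 1: unify ((a -> Bool) -> (c -> Int)) ~ (b -> (d -> d))  [subst: {-} | 1 pending]
  -> decompose arrow: push (a -> Bool)~b, (c -> Int)~(d -> d)
step 2: unify (a -> Bool) ~ b  [subst: {-} | 2 pending]
  bind b := (a -> Bool)
step 3: unify (c -> Int) ~ (d -> d)  [subst: {b:=(a -> Bool)} | 1 pending]
  -> decompose arrow: push c~d, Int~d
step 4: unify c ~ d  [subst: {b:=(a -> Bool)} | 2 pending]
  bind c := d
step 5: unify Int ~ d  [subst: {b:=(a -> Bool), c:=d} | 1 pending]
  bind d := Int
step 6: unify e ~ (a -> a)  [subst: {b:=(a -> Bool), c:=d, d:=Int} | 0 pending]
  bind e := (a -> a)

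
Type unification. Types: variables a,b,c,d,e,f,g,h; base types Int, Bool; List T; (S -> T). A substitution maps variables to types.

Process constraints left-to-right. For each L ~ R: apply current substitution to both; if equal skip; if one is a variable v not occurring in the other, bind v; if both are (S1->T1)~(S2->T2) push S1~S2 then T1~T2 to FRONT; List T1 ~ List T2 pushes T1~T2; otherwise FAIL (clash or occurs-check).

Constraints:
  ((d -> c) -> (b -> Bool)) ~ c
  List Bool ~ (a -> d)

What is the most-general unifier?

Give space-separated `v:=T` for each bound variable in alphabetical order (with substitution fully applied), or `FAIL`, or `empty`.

Answer: FAIL

Derivation:
step 1: unify ((d -> c) -> (b -> Bool)) ~ c  [subst: {-} | 1 pending]
  occurs-check fail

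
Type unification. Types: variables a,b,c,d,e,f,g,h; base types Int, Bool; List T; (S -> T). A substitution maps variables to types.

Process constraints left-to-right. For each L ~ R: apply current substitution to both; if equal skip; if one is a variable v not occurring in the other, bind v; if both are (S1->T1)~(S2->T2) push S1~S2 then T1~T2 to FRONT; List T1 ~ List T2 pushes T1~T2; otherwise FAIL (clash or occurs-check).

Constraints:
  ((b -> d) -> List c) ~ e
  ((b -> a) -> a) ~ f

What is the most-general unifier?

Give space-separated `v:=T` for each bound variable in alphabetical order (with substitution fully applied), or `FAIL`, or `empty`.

step 1: unify ((b -> d) -> List c) ~ e  [subst: {-} | 1 pending]
  bind e := ((b -> d) -> List c)
step 2: unify ((b -> a) -> a) ~ f  [subst: {e:=((b -> d) -> List c)} | 0 pending]
  bind f := ((b -> a) -> a)

Answer: e:=((b -> d) -> List c) f:=((b -> a) -> a)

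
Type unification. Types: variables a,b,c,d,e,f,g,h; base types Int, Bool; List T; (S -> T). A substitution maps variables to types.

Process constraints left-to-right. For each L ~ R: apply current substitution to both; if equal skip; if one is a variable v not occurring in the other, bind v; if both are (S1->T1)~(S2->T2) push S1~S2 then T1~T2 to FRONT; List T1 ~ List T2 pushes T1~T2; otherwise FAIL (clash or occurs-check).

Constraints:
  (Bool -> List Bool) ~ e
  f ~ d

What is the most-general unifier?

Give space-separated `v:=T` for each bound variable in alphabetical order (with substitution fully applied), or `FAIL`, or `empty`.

step 1: unify (Bool -> List Bool) ~ e  [subst: {-} | 1 pending]
  bind e := (Bool -> List Bool)
step 2: unify f ~ d  [subst: {e:=(Bool -> List Bool)} | 0 pending]
  bind f := d

Answer: e:=(Bool -> List Bool) f:=d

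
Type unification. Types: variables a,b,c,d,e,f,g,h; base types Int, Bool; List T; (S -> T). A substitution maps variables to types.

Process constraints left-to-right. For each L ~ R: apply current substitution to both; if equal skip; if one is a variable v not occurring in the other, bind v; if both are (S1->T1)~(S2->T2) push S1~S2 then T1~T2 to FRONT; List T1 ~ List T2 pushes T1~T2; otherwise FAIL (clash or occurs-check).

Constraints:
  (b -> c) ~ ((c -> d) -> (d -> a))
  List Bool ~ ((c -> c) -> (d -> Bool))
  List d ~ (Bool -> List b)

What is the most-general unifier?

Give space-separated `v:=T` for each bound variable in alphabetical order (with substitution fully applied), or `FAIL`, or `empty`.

Answer: FAIL

Derivation:
step 1: unify (b -> c) ~ ((c -> d) -> (d -> a))  [subst: {-} | 2 pending]
  -> decompose arrow: push b~(c -> d), c~(d -> a)
step 2: unify b ~ (c -> d)  [subst: {-} | 3 pending]
  bind b := (c -> d)
step 3: unify c ~ (d -> a)  [subst: {b:=(c -> d)} | 2 pending]
  bind c := (d -> a)
step 4: unify List Bool ~ (((d -> a) -> (d -> a)) -> (d -> Bool))  [subst: {b:=(c -> d), c:=(d -> a)} | 1 pending]
  clash: List Bool vs (((d -> a) -> (d -> a)) -> (d -> Bool))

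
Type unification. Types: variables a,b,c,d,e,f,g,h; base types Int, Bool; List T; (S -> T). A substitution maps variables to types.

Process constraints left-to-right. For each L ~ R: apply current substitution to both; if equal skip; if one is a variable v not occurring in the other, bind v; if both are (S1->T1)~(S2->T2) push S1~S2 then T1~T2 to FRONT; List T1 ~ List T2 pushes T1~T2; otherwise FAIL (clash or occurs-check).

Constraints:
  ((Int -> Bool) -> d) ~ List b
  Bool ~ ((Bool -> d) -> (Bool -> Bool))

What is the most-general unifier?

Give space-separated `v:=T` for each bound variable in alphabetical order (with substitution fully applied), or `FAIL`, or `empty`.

step 1: unify ((Int -> Bool) -> d) ~ List b  [subst: {-} | 1 pending]
  clash: ((Int -> Bool) -> d) vs List b

Answer: FAIL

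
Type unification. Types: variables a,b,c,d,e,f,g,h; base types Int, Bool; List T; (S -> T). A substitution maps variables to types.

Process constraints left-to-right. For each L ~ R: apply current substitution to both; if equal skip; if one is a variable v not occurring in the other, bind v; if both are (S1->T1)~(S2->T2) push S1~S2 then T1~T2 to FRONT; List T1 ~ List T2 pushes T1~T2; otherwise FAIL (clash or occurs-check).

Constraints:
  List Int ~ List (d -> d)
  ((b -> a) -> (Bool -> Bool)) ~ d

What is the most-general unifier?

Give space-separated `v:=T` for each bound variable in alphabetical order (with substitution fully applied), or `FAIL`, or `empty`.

step 1: unify List Int ~ List (d -> d)  [subst: {-} | 1 pending]
  -> decompose List: push Int~(d -> d)
step 2: unify Int ~ (d -> d)  [subst: {-} | 1 pending]
  clash: Int vs (d -> d)

Answer: FAIL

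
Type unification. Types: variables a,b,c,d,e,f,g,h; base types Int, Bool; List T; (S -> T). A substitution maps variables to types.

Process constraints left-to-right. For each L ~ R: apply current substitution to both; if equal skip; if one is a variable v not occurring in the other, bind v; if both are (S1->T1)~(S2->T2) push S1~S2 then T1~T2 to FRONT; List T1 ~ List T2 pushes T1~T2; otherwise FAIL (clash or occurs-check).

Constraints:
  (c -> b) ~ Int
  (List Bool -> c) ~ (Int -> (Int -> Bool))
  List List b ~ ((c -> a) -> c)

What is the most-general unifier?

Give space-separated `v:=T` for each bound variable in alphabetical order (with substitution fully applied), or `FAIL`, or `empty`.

Answer: FAIL

Derivation:
step 1: unify (c -> b) ~ Int  [subst: {-} | 2 pending]
  clash: (c -> b) vs Int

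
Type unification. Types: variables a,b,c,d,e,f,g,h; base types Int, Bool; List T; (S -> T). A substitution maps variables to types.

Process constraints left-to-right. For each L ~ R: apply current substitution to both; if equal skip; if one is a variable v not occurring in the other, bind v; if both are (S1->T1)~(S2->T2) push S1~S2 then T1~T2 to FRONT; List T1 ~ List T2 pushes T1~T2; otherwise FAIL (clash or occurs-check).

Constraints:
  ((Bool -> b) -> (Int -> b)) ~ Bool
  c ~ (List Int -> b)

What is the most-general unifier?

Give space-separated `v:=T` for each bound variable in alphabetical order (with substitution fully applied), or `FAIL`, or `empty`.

step 1: unify ((Bool -> b) -> (Int -> b)) ~ Bool  [subst: {-} | 1 pending]
  clash: ((Bool -> b) -> (Int -> b)) vs Bool

Answer: FAIL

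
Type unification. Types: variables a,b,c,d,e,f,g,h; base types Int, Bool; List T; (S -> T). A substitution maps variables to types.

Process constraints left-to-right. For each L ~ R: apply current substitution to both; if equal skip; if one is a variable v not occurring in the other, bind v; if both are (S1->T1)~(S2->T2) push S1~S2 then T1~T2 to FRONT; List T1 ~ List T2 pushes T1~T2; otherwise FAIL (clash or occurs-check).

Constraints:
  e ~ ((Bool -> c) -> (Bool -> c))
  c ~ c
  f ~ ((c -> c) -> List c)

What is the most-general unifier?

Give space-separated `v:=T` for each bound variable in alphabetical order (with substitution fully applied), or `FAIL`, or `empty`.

step 1: unify e ~ ((Bool -> c) -> (Bool -> c))  [subst: {-} | 2 pending]
  bind e := ((Bool -> c) -> (Bool -> c))
step 2: unify c ~ c  [subst: {e:=((Bool -> c) -> (Bool -> c))} | 1 pending]
  -> identical, skip
step 3: unify f ~ ((c -> c) -> List c)  [subst: {e:=((Bool -> c) -> (Bool -> c))} | 0 pending]
  bind f := ((c -> c) -> List c)

Answer: e:=((Bool -> c) -> (Bool -> c)) f:=((c -> c) -> List c)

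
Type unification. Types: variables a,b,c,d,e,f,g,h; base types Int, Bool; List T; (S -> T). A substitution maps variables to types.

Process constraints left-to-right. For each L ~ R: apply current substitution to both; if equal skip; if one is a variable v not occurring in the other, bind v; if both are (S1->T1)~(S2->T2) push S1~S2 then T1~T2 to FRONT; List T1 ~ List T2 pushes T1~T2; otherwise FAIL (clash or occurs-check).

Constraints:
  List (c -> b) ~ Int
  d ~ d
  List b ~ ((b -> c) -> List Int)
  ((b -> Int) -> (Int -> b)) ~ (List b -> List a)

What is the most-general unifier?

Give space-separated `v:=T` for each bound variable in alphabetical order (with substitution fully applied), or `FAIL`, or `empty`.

step 1: unify List (c -> b) ~ Int  [subst: {-} | 3 pending]
  clash: List (c -> b) vs Int

Answer: FAIL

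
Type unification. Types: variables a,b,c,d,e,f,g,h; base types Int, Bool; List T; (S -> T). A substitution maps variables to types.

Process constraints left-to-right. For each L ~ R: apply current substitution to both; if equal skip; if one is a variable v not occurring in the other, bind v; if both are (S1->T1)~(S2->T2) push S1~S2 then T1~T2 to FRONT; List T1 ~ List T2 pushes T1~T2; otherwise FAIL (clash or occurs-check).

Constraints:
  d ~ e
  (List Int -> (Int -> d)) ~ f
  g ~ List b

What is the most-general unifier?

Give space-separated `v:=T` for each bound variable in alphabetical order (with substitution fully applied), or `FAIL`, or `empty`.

step 1: unify d ~ e  [subst: {-} | 2 pending]
  bind d := e
step 2: unify (List Int -> (Int -> e)) ~ f  [subst: {d:=e} | 1 pending]
  bind f := (List Int -> (Int -> e))
step 3: unify g ~ List b  [subst: {d:=e, f:=(List Int -> (Int -> e))} | 0 pending]
  bind g := List b

Answer: d:=e f:=(List Int -> (Int -> e)) g:=List b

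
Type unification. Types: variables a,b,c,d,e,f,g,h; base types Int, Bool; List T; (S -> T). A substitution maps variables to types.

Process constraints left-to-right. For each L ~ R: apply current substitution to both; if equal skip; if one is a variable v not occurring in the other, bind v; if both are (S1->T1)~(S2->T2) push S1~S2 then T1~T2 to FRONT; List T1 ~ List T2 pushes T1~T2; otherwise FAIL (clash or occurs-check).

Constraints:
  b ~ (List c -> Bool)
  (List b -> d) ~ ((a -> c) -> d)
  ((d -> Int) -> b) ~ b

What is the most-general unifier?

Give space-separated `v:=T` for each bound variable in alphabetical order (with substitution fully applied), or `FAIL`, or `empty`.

step 1: unify b ~ (List c -> Bool)  [subst: {-} | 2 pending]
  bind b := (List c -> Bool)
step 2: unify (List (List c -> Bool) -> d) ~ ((a -> c) -> d)  [subst: {b:=(List c -> Bool)} | 1 pending]
  -> decompose arrow: push List (List c -> Bool)~(a -> c), d~d
step 3: unify List (List c -> Bool) ~ (a -> c)  [subst: {b:=(List c -> Bool)} | 2 pending]
  clash: List (List c -> Bool) vs (a -> c)

Answer: FAIL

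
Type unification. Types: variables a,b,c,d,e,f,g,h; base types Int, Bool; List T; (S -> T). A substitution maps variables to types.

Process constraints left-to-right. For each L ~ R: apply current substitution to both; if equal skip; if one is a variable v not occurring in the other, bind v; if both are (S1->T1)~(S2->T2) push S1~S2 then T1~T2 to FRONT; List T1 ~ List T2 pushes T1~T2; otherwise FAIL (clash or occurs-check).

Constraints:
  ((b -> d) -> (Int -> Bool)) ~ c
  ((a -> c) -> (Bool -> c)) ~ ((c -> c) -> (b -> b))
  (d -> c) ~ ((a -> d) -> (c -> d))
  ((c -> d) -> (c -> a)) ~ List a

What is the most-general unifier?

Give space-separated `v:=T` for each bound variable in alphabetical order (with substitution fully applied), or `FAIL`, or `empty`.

step 1: unify ((b -> d) -> (Int -> Bool)) ~ c  [subst: {-} | 3 pending]
  bind c := ((b -> d) -> (Int -> Bool))
step 2: unify ((a -> ((b -> d) -> (Int -> Bool))) -> (Bool -> ((b -> d) -> (Int -> Bool)))) ~ ((((b -> d) -> (Int -> Bool)) -> ((b -> d) -> (Int -> Bool))) -> (b -> b))  [subst: {c:=((b -> d) -> (Int -> Bool))} | 2 pending]
  -> decompose arrow: push (a -> ((b -> d) -> (Int -> Bool)))~(((b -> d) -> (Int -> Bool)) -> ((b -> d) -> (Int -> Bool))), (Bool -> ((b -> d) -> (Int -> Bool)))~(b -> b)
step 3: unify (a -> ((b -> d) -> (Int -> Bool))) ~ (((b -> d) -> (Int -> Bool)) -> ((b -> d) -> (Int -> Bool)))  [subst: {c:=((b -> d) -> (Int -> Bool))} | 3 pending]
  -> decompose arrow: push a~((b -> d) -> (Int -> Bool)), ((b -> d) -> (Int -> Bool))~((b -> d) -> (Int -> Bool))
step 4: unify a ~ ((b -> d) -> (Int -> Bool))  [subst: {c:=((b -> d) -> (Int -> Bool))} | 4 pending]
  bind a := ((b -> d) -> (Int -> Bool))
step 5: unify ((b -> d) -> (Int -> Bool)) ~ ((b -> d) -> (Int -> Bool))  [subst: {c:=((b -> d) -> (Int -> Bool)), a:=((b -> d) -> (Int -> Bool))} | 3 pending]
  -> identical, skip
step 6: unify (Bool -> ((b -> d) -> (Int -> Bool))) ~ (b -> b)  [subst: {c:=((b -> d) -> (Int -> Bool)), a:=((b -> d) -> (Int -> Bool))} | 2 pending]
  -> decompose arrow: push Bool~b, ((b -> d) -> (Int -> Bool))~b
step 7: unify Bool ~ b  [subst: {c:=((b -> d) -> (Int -> Bool)), a:=((b -> d) -> (Int -> Bool))} | 3 pending]
  bind b := Bool
step 8: unify ((Bool -> d) -> (Int -> Bool)) ~ Bool  [subst: {c:=((b -> d) -> (Int -> Bool)), a:=((b -> d) -> (Int -> Bool)), b:=Bool} | 2 pending]
  clash: ((Bool -> d) -> (Int -> Bool)) vs Bool

Answer: FAIL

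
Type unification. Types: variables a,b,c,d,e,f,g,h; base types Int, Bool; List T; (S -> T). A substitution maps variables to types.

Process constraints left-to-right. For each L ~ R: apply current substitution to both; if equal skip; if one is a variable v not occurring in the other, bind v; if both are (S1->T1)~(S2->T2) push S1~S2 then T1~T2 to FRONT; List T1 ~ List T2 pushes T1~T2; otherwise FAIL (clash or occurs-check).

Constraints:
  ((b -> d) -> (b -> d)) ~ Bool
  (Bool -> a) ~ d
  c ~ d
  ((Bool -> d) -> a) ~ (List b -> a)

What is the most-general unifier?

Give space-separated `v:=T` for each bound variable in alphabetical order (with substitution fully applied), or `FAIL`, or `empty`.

Answer: FAIL

Derivation:
step 1: unify ((b -> d) -> (b -> d)) ~ Bool  [subst: {-} | 3 pending]
  clash: ((b -> d) -> (b -> d)) vs Bool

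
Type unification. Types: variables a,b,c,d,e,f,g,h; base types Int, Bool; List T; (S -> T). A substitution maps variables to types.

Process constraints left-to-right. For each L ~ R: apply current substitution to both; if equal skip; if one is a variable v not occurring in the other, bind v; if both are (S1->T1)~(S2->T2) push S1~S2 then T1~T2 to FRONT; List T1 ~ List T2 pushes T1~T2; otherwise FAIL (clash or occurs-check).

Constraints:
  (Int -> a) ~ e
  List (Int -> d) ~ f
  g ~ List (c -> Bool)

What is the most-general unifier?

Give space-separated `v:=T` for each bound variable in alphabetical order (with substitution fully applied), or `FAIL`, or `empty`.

Answer: e:=(Int -> a) f:=List (Int -> d) g:=List (c -> Bool)

Derivation:
step 1: unify (Int -> a) ~ e  [subst: {-} | 2 pending]
  bind e := (Int -> a)
step 2: unify List (Int -> d) ~ f  [subst: {e:=(Int -> a)} | 1 pending]
  bind f := List (Int -> d)
step 3: unify g ~ List (c -> Bool)  [subst: {e:=(Int -> a), f:=List (Int -> d)} | 0 pending]
  bind g := List (c -> Bool)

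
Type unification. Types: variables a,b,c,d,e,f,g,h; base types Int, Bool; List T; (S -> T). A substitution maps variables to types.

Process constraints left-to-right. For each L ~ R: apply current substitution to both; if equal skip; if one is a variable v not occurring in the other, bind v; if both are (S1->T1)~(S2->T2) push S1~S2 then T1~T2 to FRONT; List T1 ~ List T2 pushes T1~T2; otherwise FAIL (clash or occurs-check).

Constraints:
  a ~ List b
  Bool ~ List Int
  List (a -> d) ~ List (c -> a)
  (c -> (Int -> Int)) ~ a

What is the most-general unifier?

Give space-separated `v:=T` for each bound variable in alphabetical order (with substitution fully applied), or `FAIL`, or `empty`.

step 1: unify a ~ List b  [subst: {-} | 3 pending]
  bind a := List b
step 2: unify Bool ~ List Int  [subst: {a:=List b} | 2 pending]
  clash: Bool vs List Int

Answer: FAIL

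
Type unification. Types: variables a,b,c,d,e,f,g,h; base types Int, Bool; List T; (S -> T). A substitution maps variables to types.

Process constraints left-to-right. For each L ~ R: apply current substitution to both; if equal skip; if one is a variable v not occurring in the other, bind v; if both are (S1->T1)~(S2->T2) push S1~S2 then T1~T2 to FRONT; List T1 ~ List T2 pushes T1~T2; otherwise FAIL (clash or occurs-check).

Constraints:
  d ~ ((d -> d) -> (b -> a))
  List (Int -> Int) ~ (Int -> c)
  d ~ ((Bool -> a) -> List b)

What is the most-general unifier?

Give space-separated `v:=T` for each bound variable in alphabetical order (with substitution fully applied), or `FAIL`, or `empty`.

step 1: unify d ~ ((d -> d) -> (b -> a))  [subst: {-} | 2 pending]
  occurs-check fail: d in ((d -> d) -> (b -> a))

Answer: FAIL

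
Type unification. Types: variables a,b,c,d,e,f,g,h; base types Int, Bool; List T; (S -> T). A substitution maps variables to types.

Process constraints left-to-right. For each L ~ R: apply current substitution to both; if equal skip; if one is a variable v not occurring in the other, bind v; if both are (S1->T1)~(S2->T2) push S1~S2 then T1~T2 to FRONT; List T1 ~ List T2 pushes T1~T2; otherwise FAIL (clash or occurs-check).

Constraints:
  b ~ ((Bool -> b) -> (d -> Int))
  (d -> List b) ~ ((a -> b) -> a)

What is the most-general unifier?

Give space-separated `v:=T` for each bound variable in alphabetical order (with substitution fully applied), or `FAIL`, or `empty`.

step 1: unify b ~ ((Bool -> b) -> (d -> Int))  [subst: {-} | 1 pending]
  occurs-check fail: b in ((Bool -> b) -> (d -> Int))

Answer: FAIL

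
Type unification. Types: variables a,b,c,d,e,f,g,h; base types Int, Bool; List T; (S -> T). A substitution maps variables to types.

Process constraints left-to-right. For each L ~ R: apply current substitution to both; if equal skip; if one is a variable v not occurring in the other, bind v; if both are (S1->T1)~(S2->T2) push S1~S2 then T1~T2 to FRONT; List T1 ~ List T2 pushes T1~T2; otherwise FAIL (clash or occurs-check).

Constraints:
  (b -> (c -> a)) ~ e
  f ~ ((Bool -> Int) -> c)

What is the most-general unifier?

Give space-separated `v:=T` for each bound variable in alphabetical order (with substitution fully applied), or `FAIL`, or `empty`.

step 1: unify (b -> (c -> a)) ~ e  [subst: {-} | 1 pending]
  bind e := (b -> (c -> a))
step 2: unify f ~ ((Bool -> Int) -> c)  [subst: {e:=(b -> (c -> a))} | 0 pending]
  bind f := ((Bool -> Int) -> c)

Answer: e:=(b -> (c -> a)) f:=((Bool -> Int) -> c)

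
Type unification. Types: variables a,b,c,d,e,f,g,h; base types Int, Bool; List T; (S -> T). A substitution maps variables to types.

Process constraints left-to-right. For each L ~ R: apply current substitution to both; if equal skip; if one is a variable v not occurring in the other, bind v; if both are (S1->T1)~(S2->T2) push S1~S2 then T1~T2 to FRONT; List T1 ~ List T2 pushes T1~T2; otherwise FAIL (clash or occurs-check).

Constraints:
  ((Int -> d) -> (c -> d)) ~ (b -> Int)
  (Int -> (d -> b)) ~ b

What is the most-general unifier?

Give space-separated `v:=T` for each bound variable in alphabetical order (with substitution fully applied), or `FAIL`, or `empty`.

step 1: unify ((Int -> d) -> (c -> d)) ~ (b -> Int)  [subst: {-} | 1 pending]
  -> decompose arrow: push (Int -> d)~b, (c -> d)~Int
step 2: unify (Int -> d) ~ b  [subst: {-} | 2 pending]
  bind b := (Int -> d)
step 3: unify (c -> d) ~ Int  [subst: {b:=(Int -> d)} | 1 pending]
  clash: (c -> d) vs Int

Answer: FAIL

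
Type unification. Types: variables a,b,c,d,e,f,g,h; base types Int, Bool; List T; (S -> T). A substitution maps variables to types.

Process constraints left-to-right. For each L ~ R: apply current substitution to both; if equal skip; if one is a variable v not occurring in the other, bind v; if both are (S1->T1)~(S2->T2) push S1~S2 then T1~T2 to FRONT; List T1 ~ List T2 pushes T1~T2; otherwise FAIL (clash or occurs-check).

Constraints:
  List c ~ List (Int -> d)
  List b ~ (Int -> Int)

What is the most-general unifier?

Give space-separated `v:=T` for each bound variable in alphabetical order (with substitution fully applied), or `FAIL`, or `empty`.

step 1: unify List c ~ List (Int -> d)  [subst: {-} | 1 pending]
  -> decompose List: push c~(Int -> d)
step 2: unify c ~ (Int -> d)  [subst: {-} | 1 pending]
  bind c := (Int -> d)
step 3: unify List b ~ (Int -> Int)  [subst: {c:=(Int -> d)} | 0 pending]
  clash: List b vs (Int -> Int)

Answer: FAIL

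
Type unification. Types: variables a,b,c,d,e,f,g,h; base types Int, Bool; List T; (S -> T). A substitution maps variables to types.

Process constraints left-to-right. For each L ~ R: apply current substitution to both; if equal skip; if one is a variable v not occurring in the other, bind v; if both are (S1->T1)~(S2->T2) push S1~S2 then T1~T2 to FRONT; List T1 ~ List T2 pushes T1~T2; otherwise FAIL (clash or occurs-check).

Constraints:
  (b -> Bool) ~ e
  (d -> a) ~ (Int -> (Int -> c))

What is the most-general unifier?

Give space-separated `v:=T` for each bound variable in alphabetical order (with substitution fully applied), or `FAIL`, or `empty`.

Answer: a:=(Int -> c) d:=Int e:=(b -> Bool)

Derivation:
step 1: unify (b -> Bool) ~ e  [subst: {-} | 1 pending]
  bind e := (b -> Bool)
step 2: unify (d -> a) ~ (Int -> (Int -> c))  [subst: {e:=(b -> Bool)} | 0 pending]
  -> decompose arrow: push d~Int, a~(Int -> c)
step 3: unify d ~ Int  [subst: {e:=(b -> Bool)} | 1 pending]
  bind d := Int
step 4: unify a ~ (Int -> c)  [subst: {e:=(b -> Bool), d:=Int} | 0 pending]
  bind a := (Int -> c)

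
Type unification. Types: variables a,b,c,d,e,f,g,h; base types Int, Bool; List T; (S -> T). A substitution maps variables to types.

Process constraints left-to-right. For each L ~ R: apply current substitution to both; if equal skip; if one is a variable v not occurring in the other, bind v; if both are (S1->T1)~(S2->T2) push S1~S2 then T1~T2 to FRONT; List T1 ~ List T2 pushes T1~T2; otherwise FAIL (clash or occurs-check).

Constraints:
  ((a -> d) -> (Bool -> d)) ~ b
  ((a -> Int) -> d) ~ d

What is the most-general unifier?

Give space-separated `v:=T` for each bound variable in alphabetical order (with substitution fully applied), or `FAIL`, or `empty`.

step 1: unify ((a -> d) -> (Bool -> d)) ~ b  [subst: {-} | 1 pending]
  bind b := ((a -> d) -> (Bool -> d))
step 2: unify ((a -> Int) -> d) ~ d  [subst: {b:=((a -> d) -> (Bool -> d))} | 0 pending]
  occurs-check fail

Answer: FAIL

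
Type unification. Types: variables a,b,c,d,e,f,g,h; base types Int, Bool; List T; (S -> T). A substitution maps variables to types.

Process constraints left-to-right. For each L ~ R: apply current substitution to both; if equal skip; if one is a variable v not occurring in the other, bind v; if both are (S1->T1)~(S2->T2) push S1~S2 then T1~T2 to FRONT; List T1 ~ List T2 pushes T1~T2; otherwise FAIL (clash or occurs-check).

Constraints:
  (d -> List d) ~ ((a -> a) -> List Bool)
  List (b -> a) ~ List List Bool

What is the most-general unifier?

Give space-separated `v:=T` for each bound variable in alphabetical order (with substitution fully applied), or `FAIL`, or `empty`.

Answer: FAIL

Derivation:
step 1: unify (d -> List d) ~ ((a -> a) -> List Bool)  [subst: {-} | 1 pending]
  -> decompose arrow: push d~(a -> a), List d~List Bool
step 2: unify d ~ (a -> a)  [subst: {-} | 2 pending]
  bind d := (a -> a)
step 3: unify List (a -> a) ~ List Bool  [subst: {d:=(a -> a)} | 1 pending]
  -> decompose List: push (a -> a)~Bool
step 4: unify (a -> a) ~ Bool  [subst: {d:=(a -> a)} | 1 pending]
  clash: (a -> a) vs Bool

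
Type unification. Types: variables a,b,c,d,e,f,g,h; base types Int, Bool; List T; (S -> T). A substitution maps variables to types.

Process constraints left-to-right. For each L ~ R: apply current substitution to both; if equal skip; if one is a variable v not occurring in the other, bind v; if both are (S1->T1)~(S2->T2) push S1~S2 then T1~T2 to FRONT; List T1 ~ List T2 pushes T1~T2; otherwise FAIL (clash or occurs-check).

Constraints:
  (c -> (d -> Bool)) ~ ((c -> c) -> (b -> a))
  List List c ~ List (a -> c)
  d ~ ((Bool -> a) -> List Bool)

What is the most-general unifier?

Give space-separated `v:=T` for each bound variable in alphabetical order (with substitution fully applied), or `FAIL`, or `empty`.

step 1: unify (c -> (d -> Bool)) ~ ((c -> c) -> (b -> a))  [subst: {-} | 2 pending]
  -> decompose arrow: push c~(c -> c), (d -> Bool)~(b -> a)
step 2: unify c ~ (c -> c)  [subst: {-} | 3 pending]
  occurs-check fail: c in (c -> c)

Answer: FAIL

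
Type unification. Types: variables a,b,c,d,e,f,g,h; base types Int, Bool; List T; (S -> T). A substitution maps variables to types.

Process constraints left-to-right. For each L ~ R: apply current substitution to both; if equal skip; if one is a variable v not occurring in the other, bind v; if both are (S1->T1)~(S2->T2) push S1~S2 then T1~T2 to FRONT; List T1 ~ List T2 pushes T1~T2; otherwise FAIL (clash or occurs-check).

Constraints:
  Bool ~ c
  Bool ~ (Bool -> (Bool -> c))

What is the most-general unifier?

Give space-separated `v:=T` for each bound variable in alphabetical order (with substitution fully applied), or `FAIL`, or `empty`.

step 1: unify Bool ~ c  [subst: {-} | 1 pending]
  bind c := Bool
step 2: unify Bool ~ (Bool -> (Bool -> Bool))  [subst: {c:=Bool} | 0 pending]
  clash: Bool vs (Bool -> (Bool -> Bool))

Answer: FAIL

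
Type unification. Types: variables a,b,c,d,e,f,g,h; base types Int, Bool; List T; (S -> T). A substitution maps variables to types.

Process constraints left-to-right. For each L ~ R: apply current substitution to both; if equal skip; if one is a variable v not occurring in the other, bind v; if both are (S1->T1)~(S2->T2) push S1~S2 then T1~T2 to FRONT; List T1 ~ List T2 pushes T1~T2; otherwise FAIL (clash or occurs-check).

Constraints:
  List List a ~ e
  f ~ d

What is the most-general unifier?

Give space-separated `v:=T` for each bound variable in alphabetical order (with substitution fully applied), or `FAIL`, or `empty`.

step 1: unify List List a ~ e  [subst: {-} | 1 pending]
  bind e := List List a
step 2: unify f ~ d  [subst: {e:=List List a} | 0 pending]
  bind f := d

Answer: e:=List List a f:=d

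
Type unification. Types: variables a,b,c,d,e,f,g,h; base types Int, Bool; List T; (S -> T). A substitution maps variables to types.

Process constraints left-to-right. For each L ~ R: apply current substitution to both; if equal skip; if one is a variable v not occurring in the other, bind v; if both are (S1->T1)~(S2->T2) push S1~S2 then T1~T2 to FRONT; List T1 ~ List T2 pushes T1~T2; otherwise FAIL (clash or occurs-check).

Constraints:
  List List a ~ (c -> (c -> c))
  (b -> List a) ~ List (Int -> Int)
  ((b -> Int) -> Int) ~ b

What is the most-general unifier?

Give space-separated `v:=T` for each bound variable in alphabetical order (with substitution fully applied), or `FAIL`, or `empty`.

Answer: FAIL

Derivation:
step 1: unify List List a ~ (c -> (c -> c))  [subst: {-} | 2 pending]
  clash: List List a vs (c -> (c -> c))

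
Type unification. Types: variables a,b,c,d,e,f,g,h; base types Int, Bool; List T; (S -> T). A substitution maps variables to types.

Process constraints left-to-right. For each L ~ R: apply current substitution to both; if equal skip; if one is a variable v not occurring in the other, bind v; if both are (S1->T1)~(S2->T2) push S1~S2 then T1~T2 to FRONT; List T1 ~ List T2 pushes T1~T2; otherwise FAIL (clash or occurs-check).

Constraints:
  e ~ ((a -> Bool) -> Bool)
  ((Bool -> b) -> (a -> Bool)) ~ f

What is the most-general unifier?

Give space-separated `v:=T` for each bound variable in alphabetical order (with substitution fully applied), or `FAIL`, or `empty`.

Answer: e:=((a -> Bool) -> Bool) f:=((Bool -> b) -> (a -> Bool))

Derivation:
step 1: unify e ~ ((a -> Bool) -> Bool)  [subst: {-} | 1 pending]
  bind e := ((a -> Bool) -> Bool)
step 2: unify ((Bool -> b) -> (a -> Bool)) ~ f  [subst: {e:=((a -> Bool) -> Bool)} | 0 pending]
  bind f := ((Bool -> b) -> (a -> Bool))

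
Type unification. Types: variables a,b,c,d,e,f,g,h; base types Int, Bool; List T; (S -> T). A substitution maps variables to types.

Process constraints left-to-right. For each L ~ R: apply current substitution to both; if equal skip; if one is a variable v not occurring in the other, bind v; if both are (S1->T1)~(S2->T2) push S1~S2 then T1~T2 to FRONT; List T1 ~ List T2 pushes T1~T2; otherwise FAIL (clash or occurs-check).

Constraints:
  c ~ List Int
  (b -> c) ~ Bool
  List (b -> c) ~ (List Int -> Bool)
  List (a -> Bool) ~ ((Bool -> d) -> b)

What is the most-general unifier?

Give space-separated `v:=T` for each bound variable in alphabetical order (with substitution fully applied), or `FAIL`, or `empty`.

step 1: unify c ~ List Int  [subst: {-} | 3 pending]
  bind c := List Int
step 2: unify (b -> List Int) ~ Bool  [subst: {c:=List Int} | 2 pending]
  clash: (b -> List Int) vs Bool

Answer: FAIL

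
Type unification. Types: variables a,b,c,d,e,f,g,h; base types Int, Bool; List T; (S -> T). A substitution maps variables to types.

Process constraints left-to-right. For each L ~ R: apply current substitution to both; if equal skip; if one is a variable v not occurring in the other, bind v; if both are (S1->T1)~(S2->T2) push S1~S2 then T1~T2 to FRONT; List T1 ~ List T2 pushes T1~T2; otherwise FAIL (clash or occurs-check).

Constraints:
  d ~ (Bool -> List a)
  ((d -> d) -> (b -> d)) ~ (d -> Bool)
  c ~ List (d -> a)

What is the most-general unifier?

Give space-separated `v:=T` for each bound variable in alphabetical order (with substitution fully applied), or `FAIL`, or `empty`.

Answer: FAIL

Derivation:
step 1: unify d ~ (Bool -> List a)  [subst: {-} | 2 pending]
  bind d := (Bool -> List a)
step 2: unify (((Bool -> List a) -> (Bool -> List a)) -> (b -> (Bool -> List a))) ~ ((Bool -> List a) -> Bool)  [subst: {d:=(Bool -> List a)} | 1 pending]
  -> decompose arrow: push ((Bool -> List a) -> (Bool -> List a))~(Bool -> List a), (b -> (Bool -> List a))~Bool
step 3: unify ((Bool -> List a) -> (Bool -> List a)) ~ (Bool -> List a)  [subst: {d:=(Bool -> List a)} | 2 pending]
  -> decompose arrow: push (Bool -> List a)~Bool, (Bool -> List a)~List a
step 4: unify (Bool -> List a) ~ Bool  [subst: {d:=(Bool -> List a)} | 3 pending]
  clash: (Bool -> List a) vs Bool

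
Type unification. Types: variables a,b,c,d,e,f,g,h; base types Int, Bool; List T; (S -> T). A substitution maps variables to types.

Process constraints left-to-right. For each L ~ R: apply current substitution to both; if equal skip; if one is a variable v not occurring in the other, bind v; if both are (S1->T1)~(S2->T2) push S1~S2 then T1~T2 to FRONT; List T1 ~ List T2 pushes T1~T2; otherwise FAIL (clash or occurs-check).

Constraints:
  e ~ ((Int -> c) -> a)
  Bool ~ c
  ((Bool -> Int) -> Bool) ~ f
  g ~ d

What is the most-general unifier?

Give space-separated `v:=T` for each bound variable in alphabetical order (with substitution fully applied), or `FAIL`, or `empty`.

Answer: c:=Bool e:=((Int -> Bool) -> a) f:=((Bool -> Int) -> Bool) g:=d

Derivation:
step 1: unify e ~ ((Int -> c) -> a)  [subst: {-} | 3 pending]
  bind e := ((Int -> c) -> a)
step 2: unify Bool ~ c  [subst: {e:=((Int -> c) -> a)} | 2 pending]
  bind c := Bool
step 3: unify ((Bool -> Int) -> Bool) ~ f  [subst: {e:=((Int -> c) -> a), c:=Bool} | 1 pending]
  bind f := ((Bool -> Int) -> Bool)
step 4: unify g ~ d  [subst: {e:=((Int -> c) -> a), c:=Bool, f:=((Bool -> Int) -> Bool)} | 0 pending]
  bind g := d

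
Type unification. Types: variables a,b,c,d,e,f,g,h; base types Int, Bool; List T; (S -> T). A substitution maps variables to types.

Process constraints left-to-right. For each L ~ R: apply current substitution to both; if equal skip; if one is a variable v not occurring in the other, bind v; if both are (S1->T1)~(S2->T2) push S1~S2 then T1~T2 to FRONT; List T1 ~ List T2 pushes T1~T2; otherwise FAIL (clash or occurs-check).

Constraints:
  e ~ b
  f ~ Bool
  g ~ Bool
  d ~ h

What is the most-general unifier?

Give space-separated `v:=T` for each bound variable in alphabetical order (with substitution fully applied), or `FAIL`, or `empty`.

Answer: d:=h e:=b f:=Bool g:=Bool

Derivation:
step 1: unify e ~ b  [subst: {-} | 3 pending]
  bind e := b
step 2: unify f ~ Bool  [subst: {e:=b} | 2 pending]
  bind f := Bool
step 3: unify g ~ Bool  [subst: {e:=b, f:=Bool} | 1 pending]
  bind g := Bool
step 4: unify d ~ h  [subst: {e:=b, f:=Bool, g:=Bool} | 0 pending]
  bind d := h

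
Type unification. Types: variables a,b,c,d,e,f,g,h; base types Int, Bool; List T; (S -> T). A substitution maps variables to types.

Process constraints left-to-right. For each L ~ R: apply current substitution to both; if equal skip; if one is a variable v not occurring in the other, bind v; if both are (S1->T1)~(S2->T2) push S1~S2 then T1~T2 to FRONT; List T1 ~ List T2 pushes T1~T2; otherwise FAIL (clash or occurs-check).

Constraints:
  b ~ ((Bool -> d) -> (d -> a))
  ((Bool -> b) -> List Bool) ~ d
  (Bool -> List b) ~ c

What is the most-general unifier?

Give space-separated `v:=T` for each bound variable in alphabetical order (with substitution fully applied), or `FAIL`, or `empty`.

step 1: unify b ~ ((Bool -> d) -> (d -> a))  [subst: {-} | 2 pending]
  bind b := ((Bool -> d) -> (d -> a))
step 2: unify ((Bool -> ((Bool -> d) -> (d -> a))) -> List Bool) ~ d  [subst: {b:=((Bool -> d) -> (d -> a))} | 1 pending]
  occurs-check fail

Answer: FAIL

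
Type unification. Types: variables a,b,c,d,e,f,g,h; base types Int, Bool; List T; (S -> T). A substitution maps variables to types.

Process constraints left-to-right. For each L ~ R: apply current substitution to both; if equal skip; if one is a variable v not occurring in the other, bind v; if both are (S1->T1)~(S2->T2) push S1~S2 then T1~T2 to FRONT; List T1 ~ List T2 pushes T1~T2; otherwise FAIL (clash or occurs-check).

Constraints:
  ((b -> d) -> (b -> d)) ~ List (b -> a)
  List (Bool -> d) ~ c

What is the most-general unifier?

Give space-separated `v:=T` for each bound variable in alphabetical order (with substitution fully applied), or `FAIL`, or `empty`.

Answer: FAIL

Derivation:
step 1: unify ((b -> d) -> (b -> d)) ~ List (b -> a)  [subst: {-} | 1 pending]
  clash: ((b -> d) -> (b -> d)) vs List (b -> a)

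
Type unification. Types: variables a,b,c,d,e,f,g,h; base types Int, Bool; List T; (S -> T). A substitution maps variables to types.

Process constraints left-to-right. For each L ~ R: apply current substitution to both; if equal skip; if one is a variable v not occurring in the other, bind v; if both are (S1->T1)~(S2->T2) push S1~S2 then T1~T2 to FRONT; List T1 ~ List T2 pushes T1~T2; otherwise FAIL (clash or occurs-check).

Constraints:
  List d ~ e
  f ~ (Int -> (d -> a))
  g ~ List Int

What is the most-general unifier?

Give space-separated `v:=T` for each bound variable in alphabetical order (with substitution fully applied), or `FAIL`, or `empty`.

Answer: e:=List d f:=(Int -> (d -> a)) g:=List Int

Derivation:
step 1: unify List d ~ e  [subst: {-} | 2 pending]
  bind e := List d
step 2: unify f ~ (Int -> (d -> a))  [subst: {e:=List d} | 1 pending]
  bind f := (Int -> (d -> a))
step 3: unify g ~ List Int  [subst: {e:=List d, f:=(Int -> (d -> a))} | 0 pending]
  bind g := List Int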